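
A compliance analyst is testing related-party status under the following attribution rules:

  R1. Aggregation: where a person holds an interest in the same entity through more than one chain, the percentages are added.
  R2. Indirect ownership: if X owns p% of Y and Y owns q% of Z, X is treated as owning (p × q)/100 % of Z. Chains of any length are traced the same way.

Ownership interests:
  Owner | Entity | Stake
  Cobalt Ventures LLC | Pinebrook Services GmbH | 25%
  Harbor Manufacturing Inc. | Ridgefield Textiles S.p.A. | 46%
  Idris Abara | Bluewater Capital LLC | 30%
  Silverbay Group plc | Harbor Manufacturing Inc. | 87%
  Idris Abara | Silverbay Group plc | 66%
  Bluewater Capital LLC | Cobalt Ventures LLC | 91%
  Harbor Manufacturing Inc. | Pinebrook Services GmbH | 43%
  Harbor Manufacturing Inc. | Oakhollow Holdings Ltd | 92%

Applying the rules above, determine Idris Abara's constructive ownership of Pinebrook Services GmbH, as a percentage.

Chain via Bluewater Capital LLC → Cobalt Ventures LLC (R2): 30% × 91% × 25% = 6.825% of Pinebrook Services GmbH.
Chain via Silverbay Group plc → Harbor Manufacturing Inc. (R2): 66% × 87% × 43% = 24.6906% of Pinebrook Services GmbH.
Aggregating (R1): 6.825% + 24.6906% = 31.5156%.

31.5156%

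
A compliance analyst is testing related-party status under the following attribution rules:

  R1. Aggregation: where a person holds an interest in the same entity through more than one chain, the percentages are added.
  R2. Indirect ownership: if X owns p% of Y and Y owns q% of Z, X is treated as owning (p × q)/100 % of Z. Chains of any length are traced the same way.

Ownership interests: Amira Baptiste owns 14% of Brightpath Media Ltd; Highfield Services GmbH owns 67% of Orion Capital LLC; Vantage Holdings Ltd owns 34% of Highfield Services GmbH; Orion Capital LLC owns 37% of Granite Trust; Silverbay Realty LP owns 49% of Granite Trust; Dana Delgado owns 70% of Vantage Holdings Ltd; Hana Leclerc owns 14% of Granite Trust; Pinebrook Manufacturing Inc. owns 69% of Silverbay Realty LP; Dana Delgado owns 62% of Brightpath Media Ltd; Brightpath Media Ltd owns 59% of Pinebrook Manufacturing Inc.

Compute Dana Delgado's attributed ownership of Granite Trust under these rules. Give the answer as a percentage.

Chain via Brightpath Media Ltd → Pinebrook Manufacturing Inc. → Silverbay Realty LP (R2): 62% × 59% × 69% × 49% = 12.367698% of Granite Trust.
Chain via Vantage Holdings Ltd → Highfield Services GmbH → Orion Capital LLC (R2): 70% × 34% × 67% × 37% = 5.90002% of Granite Trust.
Aggregating (R1): 12.367698% + 5.90002% = 18.267718%.

18.267718%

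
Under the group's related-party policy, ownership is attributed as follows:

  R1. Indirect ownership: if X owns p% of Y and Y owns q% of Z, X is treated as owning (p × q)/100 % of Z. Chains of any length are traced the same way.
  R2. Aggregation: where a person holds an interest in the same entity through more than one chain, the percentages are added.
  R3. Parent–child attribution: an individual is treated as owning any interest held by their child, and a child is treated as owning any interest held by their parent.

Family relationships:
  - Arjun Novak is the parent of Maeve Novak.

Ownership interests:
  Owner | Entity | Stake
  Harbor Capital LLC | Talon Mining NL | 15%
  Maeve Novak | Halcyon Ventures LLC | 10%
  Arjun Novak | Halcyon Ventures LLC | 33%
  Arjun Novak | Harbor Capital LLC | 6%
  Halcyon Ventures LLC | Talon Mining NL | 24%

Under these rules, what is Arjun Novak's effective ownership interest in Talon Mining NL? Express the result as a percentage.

11.22%

By parent–child attribution (R3), Arjun Novak is treated as also owning Maeve Novak's interest in Halcyon Ventures LLC, giving 33% + 10% = 43%.
Chain via Harbor Capital LLC (R1): 6% × 15% = 0.9% of Talon Mining NL.
Chain via Halcyon Ventures LLC (R1): 43% × 24% = 10.32% of Talon Mining NL.
Aggregating (R2): 0.9% + 10.32% = 11.22%.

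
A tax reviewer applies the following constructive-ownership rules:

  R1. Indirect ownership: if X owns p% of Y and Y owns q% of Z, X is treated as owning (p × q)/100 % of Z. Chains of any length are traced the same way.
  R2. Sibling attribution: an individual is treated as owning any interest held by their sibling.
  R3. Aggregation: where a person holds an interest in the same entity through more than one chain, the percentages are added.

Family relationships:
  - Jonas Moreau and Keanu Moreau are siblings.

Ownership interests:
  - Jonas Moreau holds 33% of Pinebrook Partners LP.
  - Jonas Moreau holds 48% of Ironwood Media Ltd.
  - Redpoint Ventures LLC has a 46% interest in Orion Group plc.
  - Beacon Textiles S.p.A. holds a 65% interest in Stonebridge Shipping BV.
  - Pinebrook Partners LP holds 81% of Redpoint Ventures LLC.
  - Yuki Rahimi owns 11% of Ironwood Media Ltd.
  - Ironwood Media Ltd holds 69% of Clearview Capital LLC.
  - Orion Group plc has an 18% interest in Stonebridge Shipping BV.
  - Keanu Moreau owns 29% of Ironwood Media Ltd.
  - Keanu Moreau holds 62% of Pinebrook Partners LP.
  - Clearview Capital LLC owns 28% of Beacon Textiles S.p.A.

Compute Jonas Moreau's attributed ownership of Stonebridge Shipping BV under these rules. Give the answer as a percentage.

By sibling attribution (R2), Jonas Moreau is treated as also owning Keanu Moreau's interest in Ironwood Media Ltd, giving 48% + 29% = 77%.
By sibling attribution (R2), Jonas Moreau is treated as also owning Keanu Moreau's interest in Pinebrook Partners LP, giving 33% + 62% = 95%.
Chain via Ironwood Media Ltd → Clearview Capital LLC → Beacon Textiles S.p.A. (R1): 77% × 69% × 28% × 65% = 9.66966% of Stonebridge Shipping BV.
Chain via Pinebrook Partners LP → Redpoint Ventures LLC → Orion Group plc (R1): 95% × 81% × 46% × 18% = 6.37146% of Stonebridge Shipping BV.
Aggregating (R3): 9.66966% + 6.37146% = 16.04112%.

16.04112%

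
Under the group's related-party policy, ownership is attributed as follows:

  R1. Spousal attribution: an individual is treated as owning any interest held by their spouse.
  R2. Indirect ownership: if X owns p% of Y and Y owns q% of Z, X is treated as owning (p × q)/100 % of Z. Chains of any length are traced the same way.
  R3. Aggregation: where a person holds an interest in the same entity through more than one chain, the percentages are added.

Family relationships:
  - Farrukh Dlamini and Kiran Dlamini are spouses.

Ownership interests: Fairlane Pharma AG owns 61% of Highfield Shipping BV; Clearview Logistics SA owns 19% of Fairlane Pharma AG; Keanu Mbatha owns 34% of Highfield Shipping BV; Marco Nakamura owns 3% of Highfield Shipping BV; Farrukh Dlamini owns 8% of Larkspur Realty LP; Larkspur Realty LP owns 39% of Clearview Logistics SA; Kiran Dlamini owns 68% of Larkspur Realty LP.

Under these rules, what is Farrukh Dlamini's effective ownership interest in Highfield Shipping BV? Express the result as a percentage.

By spousal attribution (R1), Farrukh Dlamini is treated as also owning Kiran Dlamini's interest in Larkspur Realty LP, giving 8% + 68% = 76%.
Chain via Larkspur Realty LP → Clearview Logistics SA → Fairlane Pharma AG (R2): 76% × 39% × 19% × 61% = 3.435276% of Highfield Shipping BV.

3.435276%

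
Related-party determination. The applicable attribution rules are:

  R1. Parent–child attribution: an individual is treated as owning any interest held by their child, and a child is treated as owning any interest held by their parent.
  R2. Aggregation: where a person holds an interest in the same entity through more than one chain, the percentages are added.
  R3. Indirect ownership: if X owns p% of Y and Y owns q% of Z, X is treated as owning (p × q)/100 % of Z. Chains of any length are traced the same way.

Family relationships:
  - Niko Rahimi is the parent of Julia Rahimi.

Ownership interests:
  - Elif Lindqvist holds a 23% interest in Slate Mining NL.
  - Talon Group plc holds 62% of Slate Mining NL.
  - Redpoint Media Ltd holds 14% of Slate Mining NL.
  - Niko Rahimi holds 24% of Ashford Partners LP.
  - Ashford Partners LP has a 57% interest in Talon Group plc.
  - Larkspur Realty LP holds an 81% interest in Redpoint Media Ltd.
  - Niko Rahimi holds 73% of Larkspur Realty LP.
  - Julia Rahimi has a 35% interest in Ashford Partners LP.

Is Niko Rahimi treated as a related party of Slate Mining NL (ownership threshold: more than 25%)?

By parent–child attribution (R1), Niko Rahimi is treated as also owning Julia Rahimi's interest in Ashford Partners LP, giving 24% + 35% = 59%.
Chain via Larkspur Realty LP → Redpoint Media Ltd (R3): 73% × 81% × 14% = 8.2782% of Slate Mining NL.
Chain via Ashford Partners LP → Talon Group plc (R3): 59% × 57% × 62% = 20.8506% of Slate Mining NL.
Aggregating (R2): 8.2782% + 20.8506% = 29.1288%.
29.1288% exceeds the 25% threshold, so Niko is a related party to Slate Mining NL.

Yes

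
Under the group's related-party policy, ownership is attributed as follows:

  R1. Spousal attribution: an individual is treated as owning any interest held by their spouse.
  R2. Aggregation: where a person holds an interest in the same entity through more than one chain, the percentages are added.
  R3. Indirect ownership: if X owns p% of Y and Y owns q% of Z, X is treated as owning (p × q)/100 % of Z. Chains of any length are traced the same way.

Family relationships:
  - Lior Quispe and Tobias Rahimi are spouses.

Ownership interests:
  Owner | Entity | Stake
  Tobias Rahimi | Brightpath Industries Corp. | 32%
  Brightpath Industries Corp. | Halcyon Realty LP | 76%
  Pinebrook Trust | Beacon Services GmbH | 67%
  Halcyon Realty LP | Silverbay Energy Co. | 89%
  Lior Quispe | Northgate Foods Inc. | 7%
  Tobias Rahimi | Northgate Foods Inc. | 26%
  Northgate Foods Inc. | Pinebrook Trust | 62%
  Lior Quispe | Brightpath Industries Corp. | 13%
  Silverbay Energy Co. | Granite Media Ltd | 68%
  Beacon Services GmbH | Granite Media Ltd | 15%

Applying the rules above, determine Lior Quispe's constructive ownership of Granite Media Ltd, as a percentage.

By spousal attribution (R1), Lior Quispe is treated as also owning Tobias Rahimi's interest in Northgate Foods Inc, giving 7% + 26% = 33%.
By spousal attribution (R1), Lior Quispe is treated as also owning Tobias Rahimi's interest in Brightpath Industries Corp, giving 13% + 32% = 45%.
Chain via Northgate Foods Inc. → Pinebrook Trust → Beacon Services GmbH (R3): 33% × 62% × 67% × 15% = 2.05623% of Granite Media Ltd.
Chain via Brightpath Industries Corp. → Halcyon Realty LP → Silverbay Energy Co. (R3): 45% × 76% × 89% × 68% = 20.69784% of Granite Media Ltd.
Aggregating (R2): 2.05623% + 20.69784% = 22.75407%.

22.75407%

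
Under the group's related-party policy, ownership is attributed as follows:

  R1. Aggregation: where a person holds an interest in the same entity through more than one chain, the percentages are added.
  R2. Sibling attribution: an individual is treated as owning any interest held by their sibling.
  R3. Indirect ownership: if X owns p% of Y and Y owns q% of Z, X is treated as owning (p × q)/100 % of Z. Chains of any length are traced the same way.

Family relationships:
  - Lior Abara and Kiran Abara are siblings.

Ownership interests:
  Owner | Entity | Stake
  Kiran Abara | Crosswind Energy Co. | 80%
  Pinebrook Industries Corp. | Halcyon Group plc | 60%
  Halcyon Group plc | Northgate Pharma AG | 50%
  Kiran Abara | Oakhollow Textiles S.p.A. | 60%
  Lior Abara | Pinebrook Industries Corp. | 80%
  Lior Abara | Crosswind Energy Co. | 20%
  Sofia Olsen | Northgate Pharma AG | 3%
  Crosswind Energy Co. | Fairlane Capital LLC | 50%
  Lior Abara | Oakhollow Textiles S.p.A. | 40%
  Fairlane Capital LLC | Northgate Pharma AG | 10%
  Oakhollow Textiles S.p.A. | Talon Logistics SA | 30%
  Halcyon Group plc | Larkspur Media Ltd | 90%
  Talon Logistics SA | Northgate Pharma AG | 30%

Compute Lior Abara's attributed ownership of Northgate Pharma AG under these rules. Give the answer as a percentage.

By sibling attribution (R2), Lior Abara is treated as also owning Kiran Abara's interest in Crosswind Energy Co, giving 20% + 80% = 100%.
By sibling attribution (R2), Lior Abara is treated as also owning Kiran Abara's interest in Oakhollow Textiles S.p.A, giving 40% + 60% = 100%.
Chain via Crosswind Energy Co. → Fairlane Capital LLC (R3): 100% × 50% × 10% = 5% of Northgate Pharma AG.
Chain via Oakhollow Textiles S.p.A. → Talon Logistics SA (R3): 100% × 30% × 30% = 9% of Northgate Pharma AG.
Chain via Pinebrook Industries Corp. → Halcyon Group plc (R3): 80% × 60% × 50% = 24% of Northgate Pharma AG.
Aggregating (R1): 5% + 9% + 24% = 38%.

38%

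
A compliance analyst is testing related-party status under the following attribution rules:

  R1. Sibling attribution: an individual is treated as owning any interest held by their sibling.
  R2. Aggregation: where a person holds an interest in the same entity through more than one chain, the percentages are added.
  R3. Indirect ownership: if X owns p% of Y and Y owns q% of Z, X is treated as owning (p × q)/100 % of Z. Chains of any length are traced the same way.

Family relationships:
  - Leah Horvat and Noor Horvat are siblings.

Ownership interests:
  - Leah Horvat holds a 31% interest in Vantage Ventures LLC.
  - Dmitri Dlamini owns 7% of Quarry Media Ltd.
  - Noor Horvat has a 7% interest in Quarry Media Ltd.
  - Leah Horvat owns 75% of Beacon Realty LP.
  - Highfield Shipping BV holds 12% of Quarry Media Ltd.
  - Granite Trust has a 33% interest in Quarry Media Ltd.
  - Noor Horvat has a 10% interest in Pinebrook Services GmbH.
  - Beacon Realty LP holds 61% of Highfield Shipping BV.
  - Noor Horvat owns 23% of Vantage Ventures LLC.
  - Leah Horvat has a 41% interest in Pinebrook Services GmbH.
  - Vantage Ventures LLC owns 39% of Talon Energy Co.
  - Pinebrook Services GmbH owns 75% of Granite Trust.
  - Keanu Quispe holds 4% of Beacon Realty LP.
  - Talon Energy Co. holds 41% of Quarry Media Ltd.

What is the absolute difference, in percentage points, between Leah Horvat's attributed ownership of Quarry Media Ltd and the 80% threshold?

46.2529

By sibling attribution (R1), Leah Horvat is treated as also owning Noor Horvat's interest in Vantage Ventures LLC, giving 31% + 23% = 54%.
By sibling attribution (R1), Leah Horvat is treated as also owning Noor Horvat's interest in Pinebrook Services GmbH, giving 41% + 10% = 51%.
By sibling attribution (R1), Leah Horvat is treated as owning Noor Horvat's 7% interest in Quarry Media Ltd.
Chain via Vantage Ventures LLC → Talon Energy Co. (R3): 54% × 39% × 41% = 8.6346% of Quarry Media Ltd.
Chain via Pinebrook Services GmbH → Granite Trust (R3): 51% × 75% × 33% = 12.6225% of Quarry Media Ltd.
Chain via Beacon Realty LP → Highfield Shipping BV (R3): 75% × 61% × 12% = 5.49% of Quarry Media Ltd.
Direct interest in Quarry Media Ltd: 7%.
Aggregating (R2): 8.6346% + 12.6225% + 5.49% + 7% = 33.7471%.
33.7471% falls short of the 80% threshold by 46.2529 percentage points.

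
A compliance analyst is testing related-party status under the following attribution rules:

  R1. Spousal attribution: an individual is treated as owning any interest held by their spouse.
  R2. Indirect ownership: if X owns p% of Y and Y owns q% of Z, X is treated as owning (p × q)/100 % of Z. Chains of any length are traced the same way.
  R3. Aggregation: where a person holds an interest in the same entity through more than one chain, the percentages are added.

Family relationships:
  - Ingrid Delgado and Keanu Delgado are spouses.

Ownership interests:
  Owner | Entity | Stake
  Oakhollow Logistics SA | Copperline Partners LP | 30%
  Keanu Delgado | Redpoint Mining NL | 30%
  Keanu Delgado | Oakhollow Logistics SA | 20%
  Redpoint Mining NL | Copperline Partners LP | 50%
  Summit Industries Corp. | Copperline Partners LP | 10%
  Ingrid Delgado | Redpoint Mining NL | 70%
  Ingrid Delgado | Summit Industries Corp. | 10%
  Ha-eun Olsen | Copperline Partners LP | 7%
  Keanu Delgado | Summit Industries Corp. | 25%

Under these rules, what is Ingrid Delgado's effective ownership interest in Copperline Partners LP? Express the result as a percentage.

59.5%

By spousal attribution (R1), Ingrid Delgado is treated as also owning Keanu Delgado's interest in Summit Industries Corp, giving 10% + 25% = 35%.
By spousal attribution (R1), Ingrid Delgado is treated as also owning Keanu Delgado's interest in Redpoint Mining NL, giving 70% + 30% = 100%.
By spousal attribution (R1), Ingrid Delgado is treated as owning Keanu Delgado's 20% interest in Oakhollow Logistics SA.
Chain via Summit Industries Corp. (R2): 35% × 10% = 3.5% of Copperline Partners LP.
Chain via Redpoint Mining NL (R2): 100% × 50% = 50% of Copperline Partners LP.
Chain via Oakhollow Logistics SA (R2): 20% × 30% = 6% of Copperline Partners LP.
Aggregating (R3): 3.5% + 50% + 6% = 59.5%.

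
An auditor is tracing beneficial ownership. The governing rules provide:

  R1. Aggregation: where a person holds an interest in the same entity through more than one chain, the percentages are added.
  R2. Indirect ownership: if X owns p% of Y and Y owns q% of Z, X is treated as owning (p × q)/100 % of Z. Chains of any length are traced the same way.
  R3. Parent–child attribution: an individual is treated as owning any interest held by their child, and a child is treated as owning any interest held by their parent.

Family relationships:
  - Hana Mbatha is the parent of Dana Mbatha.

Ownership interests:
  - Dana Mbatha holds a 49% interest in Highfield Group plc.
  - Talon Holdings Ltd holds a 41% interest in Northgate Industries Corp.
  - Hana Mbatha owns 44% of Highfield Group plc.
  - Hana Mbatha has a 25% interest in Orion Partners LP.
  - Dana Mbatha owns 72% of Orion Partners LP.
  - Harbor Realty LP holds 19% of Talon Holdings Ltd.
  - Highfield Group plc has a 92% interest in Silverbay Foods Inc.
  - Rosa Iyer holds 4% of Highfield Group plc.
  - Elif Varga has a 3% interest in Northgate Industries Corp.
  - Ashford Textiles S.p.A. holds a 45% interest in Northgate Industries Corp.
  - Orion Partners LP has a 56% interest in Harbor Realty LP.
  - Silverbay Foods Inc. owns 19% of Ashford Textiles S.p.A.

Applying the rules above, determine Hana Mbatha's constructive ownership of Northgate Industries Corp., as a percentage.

11.546908%

By parent–child attribution (R3), Hana Mbatha is treated as also owning Dana Mbatha's interest in Highfield Group plc, giving 44% + 49% = 93%.
By parent–child attribution (R3), Hana Mbatha is treated as also owning Dana Mbatha's interest in Orion Partners LP, giving 25% + 72% = 97%.
Chain via Highfield Group plc → Silverbay Foods Inc. → Ashford Textiles S.p.A. (R2): 93% × 92% × 19% × 45% = 7.31538% of Northgate Industries Corp.
Chain via Orion Partners LP → Harbor Realty LP → Talon Holdings Ltd (R2): 97% × 56% × 19% × 41% = 4.231528% of Northgate Industries Corp.
Aggregating (R1): 7.31538% + 4.231528% = 11.546908%.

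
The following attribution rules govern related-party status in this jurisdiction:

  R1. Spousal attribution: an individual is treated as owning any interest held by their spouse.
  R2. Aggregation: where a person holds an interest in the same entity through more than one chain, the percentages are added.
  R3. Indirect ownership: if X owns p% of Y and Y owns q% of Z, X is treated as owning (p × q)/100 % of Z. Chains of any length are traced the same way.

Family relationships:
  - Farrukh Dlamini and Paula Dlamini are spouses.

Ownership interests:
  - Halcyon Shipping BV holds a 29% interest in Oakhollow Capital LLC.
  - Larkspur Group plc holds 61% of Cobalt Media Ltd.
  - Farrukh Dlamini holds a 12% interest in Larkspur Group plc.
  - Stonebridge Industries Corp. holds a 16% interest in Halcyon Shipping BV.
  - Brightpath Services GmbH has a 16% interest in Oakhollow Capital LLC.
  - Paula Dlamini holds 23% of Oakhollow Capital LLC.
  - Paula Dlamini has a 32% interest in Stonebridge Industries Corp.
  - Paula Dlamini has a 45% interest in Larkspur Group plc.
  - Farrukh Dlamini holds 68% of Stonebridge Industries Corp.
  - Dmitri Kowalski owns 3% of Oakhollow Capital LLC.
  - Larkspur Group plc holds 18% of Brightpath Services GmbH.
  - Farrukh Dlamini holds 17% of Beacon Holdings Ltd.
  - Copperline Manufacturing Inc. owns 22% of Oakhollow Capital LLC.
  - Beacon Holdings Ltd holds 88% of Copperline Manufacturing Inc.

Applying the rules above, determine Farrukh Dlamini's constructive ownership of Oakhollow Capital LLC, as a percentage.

By spousal attribution (R1), Farrukh Dlamini is treated as also owning Paula Dlamini's interest in Stonebridge Industries Corp, giving 68% + 32% = 100%.
By spousal attribution (R1), Farrukh Dlamini is treated as also owning Paula Dlamini's interest in Larkspur Group plc, giving 12% + 45% = 57%.
By spousal attribution (R1), Farrukh Dlamini is treated as owning Paula Dlamini's 23% interest in Oakhollow Capital LLC.
Chain via Stonebridge Industries Corp. → Halcyon Shipping BV (R3): 100% × 16% × 29% = 4.64% of Oakhollow Capital LLC.
Chain via Beacon Holdings Ltd → Copperline Manufacturing Inc. (R3): 17% × 88% × 22% = 3.2912% of Oakhollow Capital LLC.
Chain via Larkspur Group plc → Brightpath Services GmbH (R3): 57% × 18% × 16% = 1.6416% of Oakhollow Capital LLC.
Direct interest in Oakhollow Capital LLC: 23%.
Aggregating (R2): 4.64% + 3.2912% + 1.6416% + 23% = 32.5728%.

32.5728%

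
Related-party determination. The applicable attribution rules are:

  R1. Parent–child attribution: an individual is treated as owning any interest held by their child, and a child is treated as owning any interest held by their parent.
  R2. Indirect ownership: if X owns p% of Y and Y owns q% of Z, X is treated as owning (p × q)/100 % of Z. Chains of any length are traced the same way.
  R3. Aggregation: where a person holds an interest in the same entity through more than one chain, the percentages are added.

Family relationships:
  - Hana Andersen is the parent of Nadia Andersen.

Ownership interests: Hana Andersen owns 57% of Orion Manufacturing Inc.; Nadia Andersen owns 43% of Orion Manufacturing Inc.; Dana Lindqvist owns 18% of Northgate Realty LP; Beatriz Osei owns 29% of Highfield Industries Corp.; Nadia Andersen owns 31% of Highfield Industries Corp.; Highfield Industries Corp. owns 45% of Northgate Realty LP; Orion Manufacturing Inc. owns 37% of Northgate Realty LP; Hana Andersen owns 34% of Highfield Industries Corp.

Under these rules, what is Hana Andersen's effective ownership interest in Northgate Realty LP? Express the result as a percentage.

By parent–child attribution (R1), Hana Andersen is treated as also owning Nadia Andersen's interest in Highfield Industries Corp, giving 34% + 31% = 65%.
By parent–child attribution (R1), Hana Andersen is treated as also owning Nadia Andersen's interest in Orion Manufacturing Inc, giving 57% + 43% = 100%.
Chain via Highfield Industries Corp. (R2): 65% × 45% = 29.25% of Northgate Realty LP.
Chain via Orion Manufacturing Inc. (R2): 100% × 37% = 37% of Northgate Realty LP.
Aggregating (R3): 29.25% + 37% = 66.25%.

66.25%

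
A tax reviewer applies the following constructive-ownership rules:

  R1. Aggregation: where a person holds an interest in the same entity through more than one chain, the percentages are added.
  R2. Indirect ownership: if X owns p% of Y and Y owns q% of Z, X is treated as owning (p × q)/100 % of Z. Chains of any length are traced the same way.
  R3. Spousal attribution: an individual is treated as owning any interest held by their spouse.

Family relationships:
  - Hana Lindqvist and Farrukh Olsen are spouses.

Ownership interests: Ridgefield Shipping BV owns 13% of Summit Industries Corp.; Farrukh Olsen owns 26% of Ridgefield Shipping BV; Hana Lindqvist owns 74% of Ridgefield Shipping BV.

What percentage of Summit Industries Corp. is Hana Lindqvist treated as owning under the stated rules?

By spousal attribution (R3), Hana Lindqvist is treated as also owning Farrukh Olsen's interest in Ridgefield Shipping BV, giving 74% + 26% = 100%.
Chain via Ridgefield Shipping BV (R2): 100% × 13% = 13% of Summit Industries Corp.

13%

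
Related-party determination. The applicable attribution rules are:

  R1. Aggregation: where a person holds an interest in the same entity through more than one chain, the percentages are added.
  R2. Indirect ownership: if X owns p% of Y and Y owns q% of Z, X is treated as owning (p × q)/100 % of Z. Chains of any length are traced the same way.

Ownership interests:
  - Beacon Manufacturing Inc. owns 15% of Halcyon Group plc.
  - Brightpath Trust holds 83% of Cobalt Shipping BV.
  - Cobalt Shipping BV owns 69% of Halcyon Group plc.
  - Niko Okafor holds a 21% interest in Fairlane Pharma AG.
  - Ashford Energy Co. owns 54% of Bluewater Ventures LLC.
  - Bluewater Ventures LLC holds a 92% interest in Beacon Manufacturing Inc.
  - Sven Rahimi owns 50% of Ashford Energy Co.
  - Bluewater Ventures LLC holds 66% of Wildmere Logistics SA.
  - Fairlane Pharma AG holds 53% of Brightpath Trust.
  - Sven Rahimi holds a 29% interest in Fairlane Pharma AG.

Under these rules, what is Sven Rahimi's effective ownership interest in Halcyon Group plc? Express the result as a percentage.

12.528399%

Chain via Ashford Energy Co. → Bluewater Ventures LLC → Beacon Manufacturing Inc. (R2): 50% × 54% × 92% × 15% = 3.726% of Halcyon Group plc.
Chain via Fairlane Pharma AG → Brightpath Trust → Cobalt Shipping BV (R2): 29% × 53% × 83% × 69% = 8.802399% of Halcyon Group plc.
Aggregating (R1): 3.726% + 8.802399% = 12.528399%.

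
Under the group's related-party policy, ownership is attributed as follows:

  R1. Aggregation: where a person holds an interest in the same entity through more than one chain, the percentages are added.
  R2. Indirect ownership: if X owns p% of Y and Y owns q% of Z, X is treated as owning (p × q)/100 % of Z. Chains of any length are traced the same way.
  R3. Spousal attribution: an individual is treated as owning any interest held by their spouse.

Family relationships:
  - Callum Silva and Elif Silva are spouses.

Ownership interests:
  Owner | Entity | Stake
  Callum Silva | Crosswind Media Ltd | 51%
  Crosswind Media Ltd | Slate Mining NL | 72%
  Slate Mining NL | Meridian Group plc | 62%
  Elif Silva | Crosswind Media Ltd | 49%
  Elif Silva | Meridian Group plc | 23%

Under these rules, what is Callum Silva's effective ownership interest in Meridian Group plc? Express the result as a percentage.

67.64%

By spousal attribution (R3), Callum Silva is treated as also owning Elif Silva's interest in Crosswind Media Ltd, giving 51% + 49% = 100%.
By spousal attribution (R3), Callum Silva is treated as owning Elif Silva's 23% interest in Meridian Group plc.
Chain via Crosswind Media Ltd → Slate Mining NL (R2): 100% × 72% × 62% = 44.64% of Meridian Group plc.
Direct interest in Meridian Group plc: 23%.
Aggregating (R1): 44.64% + 23% = 67.64%.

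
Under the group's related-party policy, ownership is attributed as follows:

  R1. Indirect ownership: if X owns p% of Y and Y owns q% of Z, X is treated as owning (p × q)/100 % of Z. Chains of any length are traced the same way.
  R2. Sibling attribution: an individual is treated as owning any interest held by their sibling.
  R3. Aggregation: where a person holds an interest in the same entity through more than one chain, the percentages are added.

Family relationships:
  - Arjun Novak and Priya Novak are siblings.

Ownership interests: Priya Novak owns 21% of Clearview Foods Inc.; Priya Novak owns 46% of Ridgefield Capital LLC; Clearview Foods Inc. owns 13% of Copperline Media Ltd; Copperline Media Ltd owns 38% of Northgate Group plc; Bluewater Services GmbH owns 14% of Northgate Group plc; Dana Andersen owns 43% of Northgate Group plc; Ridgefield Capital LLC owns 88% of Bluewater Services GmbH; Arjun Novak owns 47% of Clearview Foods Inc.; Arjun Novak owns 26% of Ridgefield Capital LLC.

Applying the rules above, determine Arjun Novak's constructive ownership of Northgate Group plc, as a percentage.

By sibling attribution (R2), Arjun Novak is treated as also owning Priya Novak's interest in Ridgefield Capital LLC, giving 26% + 46% = 72%.
By sibling attribution (R2), Arjun Novak is treated as also owning Priya Novak's interest in Clearview Foods Inc, giving 47% + 21% = 68%.
Chain via Ridgefield Capital LLC → Bluewater Services GmbH (R1): 72% × 88% × 14% = 8.8704% of Northgate Group plc.
Chain via Clearview Foods Inc. → Copperline Media Ltd (R1): 68% × 13% × 38% = 3.3592% of Northgate Group plc.
Aggregating (R3): 8.8704% + 3.3592% = 12.2296%.

12.2296%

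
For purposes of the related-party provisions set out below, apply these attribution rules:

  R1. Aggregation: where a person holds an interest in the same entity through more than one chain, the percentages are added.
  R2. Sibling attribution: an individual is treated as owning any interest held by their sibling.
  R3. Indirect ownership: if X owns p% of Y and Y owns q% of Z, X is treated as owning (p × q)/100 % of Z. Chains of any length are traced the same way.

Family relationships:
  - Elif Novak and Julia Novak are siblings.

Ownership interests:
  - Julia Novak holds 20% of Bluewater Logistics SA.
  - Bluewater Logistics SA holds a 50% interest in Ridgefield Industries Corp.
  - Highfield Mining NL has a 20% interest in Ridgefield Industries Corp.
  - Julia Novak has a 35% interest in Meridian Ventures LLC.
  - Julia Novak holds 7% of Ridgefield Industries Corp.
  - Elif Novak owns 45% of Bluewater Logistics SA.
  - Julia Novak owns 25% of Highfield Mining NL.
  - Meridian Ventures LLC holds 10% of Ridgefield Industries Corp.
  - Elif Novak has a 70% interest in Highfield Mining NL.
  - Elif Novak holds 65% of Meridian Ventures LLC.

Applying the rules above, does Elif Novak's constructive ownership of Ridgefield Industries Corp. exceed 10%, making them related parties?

By sibling attribution (R2), Elif Novak is treated as also owning Julia Novak's interest in Bluewater Logistics SA, giving 45% + 20% = 65%.
By sibling attribution (R2), Elif Novak is treated as also owning Julia Novak's interest in Highfield Mining NL, giving 70% + 25% = 95%.
By sibling attribution (R2), Elif Novak is treated as also owning Julia Novak's interest in Meridian Ventures LLC, giving 65% + 35% = 100%.
By sibling attribution (R2), Elif Novak is treated as owning Julia Novak's 7% interest in Ridgefield Industries Corp.
Chain via Bluewater Logistics SA (R3): 65% × 50% = 32.5% of Ridgefield Industries Corp.
Chain via Highfield Mining NL (R3): 95% × 20% = 19% of Ridgefield Industries Corp.
Chain via Meridian Ventures LLC (R3): 100% × 10% = 10% of Ridgefield Industries Corp.
Direct interest in Ridgefield Industries Corp: 7%.
Aggregating (R1): 32.5% + 19% + 10% + 7% = 68.5%.
68.5% exceeds the 10% threshold, so Elif is a related party to Ridgefield Industries Corp.

Yes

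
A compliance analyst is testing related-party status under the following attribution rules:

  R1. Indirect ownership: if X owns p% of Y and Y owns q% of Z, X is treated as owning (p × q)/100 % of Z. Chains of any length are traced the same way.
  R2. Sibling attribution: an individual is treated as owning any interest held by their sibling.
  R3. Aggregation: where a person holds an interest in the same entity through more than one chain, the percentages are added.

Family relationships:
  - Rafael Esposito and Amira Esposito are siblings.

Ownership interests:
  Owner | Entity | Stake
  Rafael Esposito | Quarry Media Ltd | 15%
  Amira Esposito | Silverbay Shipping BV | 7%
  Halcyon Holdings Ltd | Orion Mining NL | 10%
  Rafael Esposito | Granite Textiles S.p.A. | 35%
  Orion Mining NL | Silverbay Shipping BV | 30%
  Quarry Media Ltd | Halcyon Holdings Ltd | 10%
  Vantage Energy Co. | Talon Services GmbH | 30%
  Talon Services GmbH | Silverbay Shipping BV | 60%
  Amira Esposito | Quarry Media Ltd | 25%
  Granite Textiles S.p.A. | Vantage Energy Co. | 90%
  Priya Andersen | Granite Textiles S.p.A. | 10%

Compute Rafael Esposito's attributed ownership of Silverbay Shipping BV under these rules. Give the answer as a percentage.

By sibling attribution (R2), Rafael Esposito is treated as also owning Amira Esposito's interest in Quarry Media Ltd, giving 15% + 25% = 40%.
By sibling attribution (R2), Rafael Esposito is treated as owning Amira Esposito's 7% interest in Silverbay Shipping BV.
Chain via Quarry Media Ltd → Halcyon Holdings Ltd → Orion Mining NL (R1): 40% × 10% × 10% × 30% = 0.12% of Silverbay Shipping BV.
Chain via Granite Textiles S.p.A. → Vantage Energy Co. → Talon Services GmbH (R1): 35% × 90% × 30% × 60% = 5.67% of Silverbay Shipping BV.
Direct interest in Silverbay Shipping BV: 7%.
Aggregating (R3): 0.12% + 5.67% + 7% = 12.79%.

12.79%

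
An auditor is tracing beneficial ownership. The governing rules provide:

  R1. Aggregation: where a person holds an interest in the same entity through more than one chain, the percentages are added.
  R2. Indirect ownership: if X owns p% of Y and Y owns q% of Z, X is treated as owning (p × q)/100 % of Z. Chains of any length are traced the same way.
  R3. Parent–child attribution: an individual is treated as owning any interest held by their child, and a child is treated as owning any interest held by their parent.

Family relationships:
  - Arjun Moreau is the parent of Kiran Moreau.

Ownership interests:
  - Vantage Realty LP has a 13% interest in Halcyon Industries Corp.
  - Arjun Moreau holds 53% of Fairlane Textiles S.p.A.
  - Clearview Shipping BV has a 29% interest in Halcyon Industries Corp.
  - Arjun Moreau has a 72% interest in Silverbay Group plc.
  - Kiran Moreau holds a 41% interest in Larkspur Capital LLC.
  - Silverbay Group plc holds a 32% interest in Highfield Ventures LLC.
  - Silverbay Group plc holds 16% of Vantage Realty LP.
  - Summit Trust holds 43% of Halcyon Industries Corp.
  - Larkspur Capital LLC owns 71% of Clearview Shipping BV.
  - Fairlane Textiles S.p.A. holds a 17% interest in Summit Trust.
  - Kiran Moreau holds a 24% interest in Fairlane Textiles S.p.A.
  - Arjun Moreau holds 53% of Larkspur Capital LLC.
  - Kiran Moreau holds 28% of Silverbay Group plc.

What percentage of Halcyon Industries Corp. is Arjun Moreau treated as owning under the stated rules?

By parent–child attribution (R3), Arjun Moreau is treated as also owning Kiran Moreau's interest in Fairlane Textiles S.p.A, giving 53% + 24% = 77%.
By parent–child attribution (R3), Arjun Moreau is treated as also owning Kiran Moreau's interest in Silverbay Group plc, giving 72% + 28% = 100%.
By parent–child attribution (R3), Arjun Moreau is treated as also owning Kiran Moreau's interest in Larkspur Capital LLC, giving 53% + 41% = 94%.
Chain via Fairlane Textiles S.p.A. → Summit Trust (R2): 77% × 17% × 43% = 5.6287% of Halcyon Industries Corp.
Chain via Silverbay Group plc → Vantage Realty LP (R2): 100% × 16% × 13% = 2.08% of Halcyon Industries Corp.
Chain via Larkspur Capital LLC → Clearview Shipping BV (R2): 94% × 71% × 29% = 19.3546% of Halcyon Industries Corp.
Aggregating (R1): 5.6287% + 2.08% + 19.3546% = 27.0633%.

27.0633%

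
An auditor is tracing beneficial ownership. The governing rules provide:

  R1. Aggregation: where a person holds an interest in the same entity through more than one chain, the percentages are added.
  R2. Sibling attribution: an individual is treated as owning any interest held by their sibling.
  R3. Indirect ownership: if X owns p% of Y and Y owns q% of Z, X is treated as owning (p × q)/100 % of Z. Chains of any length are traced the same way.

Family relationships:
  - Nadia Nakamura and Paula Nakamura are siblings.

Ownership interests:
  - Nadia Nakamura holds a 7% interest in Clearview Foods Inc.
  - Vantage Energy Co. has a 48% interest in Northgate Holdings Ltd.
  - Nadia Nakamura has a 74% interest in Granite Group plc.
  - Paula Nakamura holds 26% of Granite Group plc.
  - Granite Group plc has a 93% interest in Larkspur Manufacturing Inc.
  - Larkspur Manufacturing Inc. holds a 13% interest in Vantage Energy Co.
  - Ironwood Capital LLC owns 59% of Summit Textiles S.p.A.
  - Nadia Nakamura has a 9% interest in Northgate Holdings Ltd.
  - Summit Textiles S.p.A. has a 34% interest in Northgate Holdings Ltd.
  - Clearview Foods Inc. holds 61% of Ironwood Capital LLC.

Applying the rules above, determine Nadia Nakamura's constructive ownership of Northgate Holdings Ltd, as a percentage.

15.659762%

By sibling attribution (R2), Nadia Nakamura is treated as also owning Paula Nakamura's interest in Granite Group plc, giving 74% + 26% = 100%.
Chain via Clearview Foods Inc. → Ironwood Capital LLC → Summit Textiles S.p.A. (R3): 7% × 61% × 59% × 34% = 0.856562% of Northgate Holdings Ltd.
Chain via Granite Group plc → Larkspur Manufacturing Inc. → Vantage Energy Co. (R3): 100% × 93% × 13% × 48% = 5.8032% of Northgate Holdings Ltd.
Direct interest in Northgate Holdings Ltd: 9%.
Aggregating (R1): 0.856562% + 5.8032% + 9% = 15.659762%.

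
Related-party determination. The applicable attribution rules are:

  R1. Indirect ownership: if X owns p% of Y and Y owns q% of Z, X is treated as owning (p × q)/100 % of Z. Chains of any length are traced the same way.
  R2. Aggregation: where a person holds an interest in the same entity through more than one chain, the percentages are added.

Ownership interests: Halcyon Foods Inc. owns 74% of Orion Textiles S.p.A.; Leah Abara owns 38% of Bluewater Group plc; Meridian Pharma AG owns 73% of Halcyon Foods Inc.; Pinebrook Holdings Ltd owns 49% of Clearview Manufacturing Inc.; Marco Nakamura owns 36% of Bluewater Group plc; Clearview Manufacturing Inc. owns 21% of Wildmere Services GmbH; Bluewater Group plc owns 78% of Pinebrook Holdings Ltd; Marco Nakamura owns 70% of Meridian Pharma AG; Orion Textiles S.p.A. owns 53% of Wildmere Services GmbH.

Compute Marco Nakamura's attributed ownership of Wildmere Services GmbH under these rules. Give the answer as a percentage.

22.930852%

Chain via Bluewater Group plc → Pinebrook Holdings Ltd → Clearview Manufacturing Inc. (R1): 36% × 78% × 49% × 21% = 2.889432% of Wildmere Services GmbH.
Chain via Meridian Pharma AG → Halcyon Foods Inc. → Orion Textiles S.p.A. (R1): 70% × 73% × 74% × 53% = 20.04142% of Wildmere Services GmbH.
Aggregating (R2): 2.889432% + 20.04142% = 22.930852%.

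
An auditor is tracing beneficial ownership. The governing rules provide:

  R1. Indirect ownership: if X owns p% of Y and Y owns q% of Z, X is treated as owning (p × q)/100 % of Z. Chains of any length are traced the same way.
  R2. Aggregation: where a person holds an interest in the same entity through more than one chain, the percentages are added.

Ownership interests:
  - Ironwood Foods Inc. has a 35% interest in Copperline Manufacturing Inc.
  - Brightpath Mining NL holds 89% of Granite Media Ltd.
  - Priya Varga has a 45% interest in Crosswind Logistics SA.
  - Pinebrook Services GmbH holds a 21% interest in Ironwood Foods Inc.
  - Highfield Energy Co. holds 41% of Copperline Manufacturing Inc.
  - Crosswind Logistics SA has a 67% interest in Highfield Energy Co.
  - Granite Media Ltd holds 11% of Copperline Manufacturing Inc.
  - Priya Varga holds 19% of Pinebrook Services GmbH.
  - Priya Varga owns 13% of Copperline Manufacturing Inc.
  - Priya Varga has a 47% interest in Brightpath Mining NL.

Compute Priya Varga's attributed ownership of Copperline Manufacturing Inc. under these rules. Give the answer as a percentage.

Chain via Brightpath Mining NL → Granite Media Ltd (R1): 47% × 89% × 11% = 4.6013% of Copperline Manufacturing Inc.
Chain via Pinebrook Services GmbH → Ironwood Foods Inc. (R1): 19% × 21% × 35% = 1.3965% of Copperline Manufacturing Inc.
Chain via Crosswind Logistics SA → Highfield Energy Co. (R1): 45% × 67% × 41% = 12.3615% of Copperline Manufacturing Inc.
Direct interest in Copperline Manufacturing Inc: 13%.
Aggregating (R2): 4.6013% + 1.3965% + 12.3615% + 13% = 31.3593%.

31.3593%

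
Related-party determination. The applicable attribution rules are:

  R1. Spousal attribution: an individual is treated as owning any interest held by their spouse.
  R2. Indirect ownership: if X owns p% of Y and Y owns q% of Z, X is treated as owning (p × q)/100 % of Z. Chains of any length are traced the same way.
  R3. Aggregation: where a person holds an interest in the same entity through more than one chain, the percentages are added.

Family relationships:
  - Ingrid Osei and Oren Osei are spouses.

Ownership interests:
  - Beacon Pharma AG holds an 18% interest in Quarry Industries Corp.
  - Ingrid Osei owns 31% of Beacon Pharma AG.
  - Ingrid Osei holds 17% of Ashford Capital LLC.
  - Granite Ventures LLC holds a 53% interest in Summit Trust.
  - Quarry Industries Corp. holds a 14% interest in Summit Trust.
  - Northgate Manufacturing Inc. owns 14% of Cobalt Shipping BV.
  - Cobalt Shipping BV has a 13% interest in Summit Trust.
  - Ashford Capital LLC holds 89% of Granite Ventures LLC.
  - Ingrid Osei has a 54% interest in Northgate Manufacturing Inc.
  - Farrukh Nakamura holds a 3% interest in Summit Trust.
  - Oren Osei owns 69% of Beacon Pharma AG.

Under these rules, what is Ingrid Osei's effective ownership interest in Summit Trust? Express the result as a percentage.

11.5217%

By spousal attribution (R1), Ingrid Osei is treated as also owning Oren Osei's interest in Beacon Pharma AG, giving 31% + 69% = 100%.
Chain via Ashford Capital LLC → Granite Ventures LLC (R2): 17% × 89% × 53% = 8.0189% of Summit Trust.
Chain via Beacon Pharma AG → Quarry Industries Corp. (R2): 100% × 18% × 14% = 2.52% of Summit Trust.
Chain via Northgate Manufacturing Inc. → Cobalt Shipping BV (R2): 54% × 14% × 13% = 0.9828% of Summit Trust.
Aggregating (R3): 8.0189% + 2.52% + 0.9828% = 11.5217%.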